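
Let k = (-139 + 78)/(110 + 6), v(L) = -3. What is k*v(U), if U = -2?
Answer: 183/116 ≈ 1.5776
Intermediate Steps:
k = -61/116 ≈ -0.52586
k*v(U) = -61/116*(-3) = 183/116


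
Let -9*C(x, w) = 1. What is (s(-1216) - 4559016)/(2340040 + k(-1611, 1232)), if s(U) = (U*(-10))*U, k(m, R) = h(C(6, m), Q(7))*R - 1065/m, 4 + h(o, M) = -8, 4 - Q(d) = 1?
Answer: -10388574312/1248662827 ≈ -8.3198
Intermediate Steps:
C(x, w) = -1/9 (C(x, w) = -1/9*1 = -1/9)
Q(d) = 3 (Q(d) = 4 - 1*1 = 4 - 1 = 3)
h(o, M) = -12 (h(o, M) = -4 - 8 = -12)
k(m, R) = -1065/m - 12*R (k(m, R) = -12*R - 1065/m = -1065/m - 12*R)
s(U) = -10*U**2 (s(U) = (-10*U)*U = -10*U**2)
(s(-1216) - 4559016)/(2340040 + k(-1611, 1232)) = (-10*(-1216)**2 - 4559016)/(2340040 + (-1065/(-1611) - 12*1232)) = (-10*1478656 - 4559016)/(2340040 + (-1065*(-1/1611) - 14784)) = (-14786560 - 4559016)/(2340040 + (355/537 - 14784)) = -19345576/(2340040 - 7938653/537) = -19345576/1248662827/537 = -19345576*537/1248662827 = -10388574312/1248662827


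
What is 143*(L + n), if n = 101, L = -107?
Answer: -858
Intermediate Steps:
143*(L + n) = 143*(-107 + 101) = 143*(-6) = -858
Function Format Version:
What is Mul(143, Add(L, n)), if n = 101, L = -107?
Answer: -858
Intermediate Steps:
Mul(143, Add(L, n)) = Mul(143, Add(-107, 101)) = Mul(143, -6) = -858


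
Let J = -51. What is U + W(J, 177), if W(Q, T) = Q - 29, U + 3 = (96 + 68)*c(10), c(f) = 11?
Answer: 1721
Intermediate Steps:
U = 1801 (U = -3 + (96 + 68)*11 = -3 + 164*11 = -3 + 1804 = 1801)
W(Q, T) = -29 + Q
U + W(J, 177) = 1801 + (-29 - 51) = 1801 - 80 = 1721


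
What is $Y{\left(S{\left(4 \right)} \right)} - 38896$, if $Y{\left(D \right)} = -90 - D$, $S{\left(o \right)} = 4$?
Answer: $-38990$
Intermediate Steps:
$Y{\left(S{\left(4 \right)} \right)} - 38896 = \left(-90 - 4\right) - 38896 = -94 - 38896 = -38990$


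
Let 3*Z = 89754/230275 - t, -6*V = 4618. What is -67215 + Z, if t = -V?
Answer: -139832842838/2072475 ≈ -67471.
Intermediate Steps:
V = -2309/3 (V = -⅙*4618 = -2309/3 ≈ -769.67)
t = 2309/3 (t = -1*(-2309/3) = 2309/3 ≈ 769.67)
Z = -531435713/2072475 (Z = (89754/230275 - 1*2309/3)/3 = (89754*(1/230275) - 2309/3)/3 = (89754/230275 - 2309/3)/3 = (⅓)*(-531435713/690825) = -531435713/2072475 ≈ -256.43)
-67215 + Z = -67215 - 531435713/2072475 = -139832842838/2072475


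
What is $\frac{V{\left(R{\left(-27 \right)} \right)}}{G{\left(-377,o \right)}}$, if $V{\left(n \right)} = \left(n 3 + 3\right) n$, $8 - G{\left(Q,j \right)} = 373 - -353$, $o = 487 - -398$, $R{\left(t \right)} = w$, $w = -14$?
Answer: $- \frac{273}{359} \approx -0.76045$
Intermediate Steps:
$R{\left(t \right)} = -14$
$o = 885$ ($o = 487 + 398 = 885$)
$G{\left(Q,j \right)} = -718$ ($G{\left(Q,j \right)} = 8 - \left(373 - -353\right) = 8 - \left(373 + 353\right) = 8 - 726 = -718$)
$V{\left(n \right)} = n \left(3 + 3 n\right)$ ($V{\left(n \right)} = \left(3 n + 3\right) n = \left(3 + 3 n\right) n = n \left(3 + 3 n\right)$)
$\frac{V{\left(R{\left(-27 \right)} \right)}}{G{\left(-377,o \right)}} = \frac{3 \left(-14\right) \left(1 - 14\right)}{-718} = 3 \left(-14\right) \left(-13\right) \left(- \frac{1}{718}\right) = 546 \left(- \frac{1}{718}\right) = - \frac{273}{359}$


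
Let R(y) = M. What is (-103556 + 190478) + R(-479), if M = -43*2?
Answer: 86836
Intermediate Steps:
M = -86
R(y) = -86
(-103556 + 190478) + R(-479) = (-103556 + 190478) - 86 = 86922 - 86 = 86836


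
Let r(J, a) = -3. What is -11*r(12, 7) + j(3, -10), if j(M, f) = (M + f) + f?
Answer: 16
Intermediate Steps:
j(M, f) = M + 2*f
-11*r(12, 7) + j(3, -10) = -11*(-3) + (3 + 2*(-10)) = 33 + (3 - 20) = 33 - 17 = 16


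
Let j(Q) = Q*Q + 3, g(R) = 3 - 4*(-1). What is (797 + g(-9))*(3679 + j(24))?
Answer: 3423432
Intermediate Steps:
g(R) = 7 (g(R) = 3 + 4 = 7)
j(Q) = 3 + Q² (j(Q) = Q² + 3 = 3 + Q²)
(797 + g(-9))*(3679 + j(24)) = (797 + 7)*(3679 + (3 + 24²)) = 804*(3679 + (3 + 576)) = 804*(3679 + 579) = 804*4258 = 3423432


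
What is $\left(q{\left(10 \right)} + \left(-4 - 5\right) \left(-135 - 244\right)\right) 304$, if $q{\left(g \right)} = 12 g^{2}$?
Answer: $1401744$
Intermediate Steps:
$\left(q{\left(10 \right)} + \left(-4 - 5\right) \left(-135 - 244\right)\right) 304 = \left(12 \cdot 10^{2} + \left(-4 - 5\right) \left(-135 - 244\right)\right) 304 = \left(12 \cdot 100 - -3411\right) 304 = \left(1200 + 3411\right) 304 = 4611 \cdot 304 = 1401744$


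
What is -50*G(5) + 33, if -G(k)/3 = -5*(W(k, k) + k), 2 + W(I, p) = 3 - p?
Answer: -717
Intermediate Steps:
W(I, p) = 1 - p (W(I, p) = -2 + (3 - p) = 1 - p)
G(k) = 15 (G(k) = -(-15)*((1 - k) + k) = -(-15) = -3*(-5) = 15)
-50*G(5) + 33 = -50*15 + 33 = -750 + 33 = -717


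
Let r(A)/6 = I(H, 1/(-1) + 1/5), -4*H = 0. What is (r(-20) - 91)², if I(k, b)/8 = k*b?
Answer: 8281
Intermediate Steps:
H = 0 (H = -¼*0 = 0)
I(k, b) = 8*b*k (I(k, b) = 8*(k*b) = 8*(b*k) = 8*b*k)
r(A) = 0 (r(A) = 6*(8*(1/(-1) + 1/5)*0) = 6*(8*(1*(-1) + 1*(⅕))*0) = 6*(8*(-1 + ⅕)*0) = 6*(8*(-⅘)*0) = 6*0 = 0)
(r(-20) - 91)² = (0 - 91)² = (-91)² = 8281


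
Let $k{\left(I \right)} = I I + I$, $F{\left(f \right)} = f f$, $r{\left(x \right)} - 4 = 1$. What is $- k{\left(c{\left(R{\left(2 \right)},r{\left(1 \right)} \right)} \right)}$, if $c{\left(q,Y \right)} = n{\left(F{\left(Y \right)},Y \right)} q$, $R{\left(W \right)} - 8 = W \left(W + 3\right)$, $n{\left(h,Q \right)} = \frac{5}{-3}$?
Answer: $-870$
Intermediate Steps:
$r{\left(x \right)} = 5$ ($r{\left(x \right)} = 4 + 1 = 5$)
$F{\left(f \right)} = f^{2}$
$n{\left(h,Q \right)} = - \frac{5}{3}$ ($n{\left(h,Q \right)} = 5 \left(- \frac{1}{3}\right) = - \frac{5}{3}$)
$R{\left(W \right)} = 8 + W \left(3 + W\right)$ ($R{\left(W \right)} = 8 + W \left(W + 3\right) = 8 + W \left(3 + W\right)$)
$c{\left(q,Y \right)} = - \frac{5 q}{3}$
$k{\left(I \right)} = I + I^{2}$ ($k{\left(I \right)} = I^{2} + I = I + I^{2}$)
$- k{\left(c{\left(R{\left(2 \right)},r{\left(1 \right)} \right)} \right)} = - - \frac{5 \left(8 + 2^{2} + 3 \cdot 2\right)}{3} \left(1 - \frac{5 \left(8 + 2^{2} + 3 \cdot 2\right)}{3}\right) = - - \frac{5 \left(8 + 4 + 6\right)}{3} \left(1 - \frac{5 \left(8 + 4 + 6\right)}{3}\right) = - \left(- \frac{5}{3}\right) 18 \left(1 - 30\right) = - \left(-30\right) \left(1 - 30\right) = - \left(-30\right) \left(-29\right) = \left(-1\right) 870 = -870$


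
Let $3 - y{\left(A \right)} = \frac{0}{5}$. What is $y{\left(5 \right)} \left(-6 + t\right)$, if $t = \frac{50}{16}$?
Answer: $- \frac{69}{8} \approx -8.625$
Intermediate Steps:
$t = \frac{25}{8}$ ($t = 50 \cdot \frac{1}{16} = \frac{25}{8} \approx 3.125$)
$y{\left(A \right)} = 3$ ($y{\left(A \right)} = 3 - \frac{0}{5} = 3 - 0 \cdot \frac{1}{5} = 3 - 0 = 3 + 0 = 3$)
$y{\left(5 \right)} \left(-6 + t\right) = 3 \left(-6 + \frac{25}{8}\right) = 3 \left(- \frac{23}{8}\right) = - \frac{69}{8}$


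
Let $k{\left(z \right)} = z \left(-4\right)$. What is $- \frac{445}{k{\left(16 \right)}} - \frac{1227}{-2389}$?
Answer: $\frac{1141633}{152896} \approx 7.4667$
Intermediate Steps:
$k{\left(z \right)} = - 4 z$
$- \frac{445}{k{\left(16 \right)}} - \frac{1227}{-2389} = - \frac{445}{\left(-4\right) 16} - \frac{1227}{-2389} = - \frac{445}{-64} - - \frac{1227}{2389} = \left(-445\right) \left(- \frac{1}{64}\right) + \frac{1227}{2389} = \frac{445}{64} + \frac{1227}{2389} = \frac{1141633}{152896}$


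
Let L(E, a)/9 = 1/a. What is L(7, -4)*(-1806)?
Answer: 8127/2 ≈ 4063.5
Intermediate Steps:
L(E, a) = 9/a
L(7, -4)*(-1806) = (9/(-4))*(-1806) = (9*(-1/4))*(-1806) = -9/4*(-1806) = 8127/2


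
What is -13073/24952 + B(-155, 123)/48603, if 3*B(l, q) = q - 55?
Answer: -112027313/214013304 ≈ -0.52346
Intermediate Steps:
B(l, q) = -55/3 + q/3 (B(l, q) = (q - 55)/3 = (-55 + q)/3 = -55/3 + q/3)
-13073/24952 + B(-155, 123)/48603 = -13073/24952 + (-55/3 + (1/3)*123)/48603 = -13073*1/24952 + (-55/3 + 41)*(1/48603) = -13073/24952 + (68/3)*(1/48603) = -13073/24952 + 4/8577 = -112027313/214013304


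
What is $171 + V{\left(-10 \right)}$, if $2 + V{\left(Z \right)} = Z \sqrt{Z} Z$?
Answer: $169 + 100 i \sqrt{10} \approx 169.0 + 316.23 i$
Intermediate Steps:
$V{\left(Z \right)} = -2 + Z^{\frac{5}{2}}$ ($V{\left(Z \right)} = -2 + Z \sqrt{Z} Z = -2 + Z^{\frac{3}{2}} Z = -2 + Z^{\frac{5}{2}}$)
$171 + V{\left(-10 \right)} = 171 - \left(2 - \left(-10\right)^{\frac{5}{2}}\right) = 171 - \left(2 - 100 i \sqrt{10}\right) = 169 + 100 i \sqrt{10}$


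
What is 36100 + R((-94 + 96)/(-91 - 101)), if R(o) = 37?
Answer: 36137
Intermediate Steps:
36100 + R((-94 + 96)/(-91 - 101)) = 36100 + 37 = 36137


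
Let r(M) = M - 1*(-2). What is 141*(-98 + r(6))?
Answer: -12690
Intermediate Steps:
r(M) = 2 + M (r(M) = M + 2 = 2 + M)
141*(-98 + r(6)) = 141*(-98 + (2 + 6)) = 141*(-98 + 8) = 141*(-90) = -12690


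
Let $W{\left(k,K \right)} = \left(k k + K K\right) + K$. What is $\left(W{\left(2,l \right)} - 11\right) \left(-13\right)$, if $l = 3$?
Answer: $-65$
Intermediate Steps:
$W{\left(k,K \right)} = K + K^{2} + k^{2}$ ($W{\left(k,K \right)} = \left(k^{2} + K^{2}\right) + K = \left(K^{2} + k^{2}\right) + K = K + K^{2} + k^{2}$)
$\left(W{\left(2,l \right)} - 11\right) \left(-13\right) = \left(\left(3 + 3^{2} + 2^{2}\right) - 11\right) \left(-13\right) = \left(\left(3 + 9 + 4\right) - 11\right) \left(-13\right) = \left(16 - 11\right) \left(-13\right) = 5 \left(-13\right) = -65$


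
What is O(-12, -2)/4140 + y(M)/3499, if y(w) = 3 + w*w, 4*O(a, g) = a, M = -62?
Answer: 5305361/4828620 ≈ 1.0987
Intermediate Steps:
O(a, g) = a/4
y(w) = 3 + w²
O(-12, -2)/4140 + y(M)/3499 = ((¼)*(-12))/4140 + (3 + (-62)²)/3499 = -3*1/4140 + (3 + 3844)*(1/3499) = -1/1380 + 3847*(1/3499) = -1/1380 + 3847/3499 = 5305361/4828620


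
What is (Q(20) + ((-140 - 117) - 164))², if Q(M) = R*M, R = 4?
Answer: 116281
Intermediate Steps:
Q(M) = 4*M
(Q(20) + ((-140 - 117) - 164))² = (4*20 + ((-140 - 117) - 164))² = (80 + (-257 - 164))² = (80 - 421)² = (-341)² = 116281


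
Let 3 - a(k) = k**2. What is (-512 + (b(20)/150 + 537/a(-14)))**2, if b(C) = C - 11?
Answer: 24671794319041/93122500 ≈ 2.6494e+5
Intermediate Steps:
a(k) = 3 - k**2
b(C) = -11 + C
(-512 + (b(20)/150 + 537/a(-14)))**2 = (-512 + ((-11 + 20)/150 + 537/(3 - 1*(-14)**2)))**2 = (-512 + (9*(1/150) + 537/(3 - 1*196)))**2 = (-512 + (3/50 + 537/(3 - 196)))**2 = (-512 + (3/50 + 537/(-193)))**2 = (-512 + (3/50 + 537*(-1/193)))**2 = (-512 + (3/50 - 537/193))**2 = (-512 - 26271/9650)**2 = (-4967071/9650)**2 = 24671794319041/93122500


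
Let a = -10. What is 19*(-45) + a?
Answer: -865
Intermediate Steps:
19*(-45) + a = 19*(-45) - 10 = -855 - 10 = -865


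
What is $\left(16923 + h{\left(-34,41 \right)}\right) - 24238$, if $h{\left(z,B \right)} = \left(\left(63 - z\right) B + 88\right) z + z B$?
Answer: $-146919$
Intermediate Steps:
$h{\left(z,B \right)} = B z + z \left(88 + B \left(63 - z\right)\right)$ ($h{\left(z,B \right)} = \left(B \left(63 - z\right) + 88\right) z + B z = \left(88 + B \left(63 - z\right)\right) z + B z = z \left(88 + B \left(63 - z\right)\right) + B z = B z + z \left(88 + B \left(63 - z\right)\right)$)
$\left(16923 + h{\left(-34,41 \right)}\right) - 24238 = \left(16923 - 34 \left(88 + 64 \cdot 41 - 41 \left(-34\right)\right)\right) - 24238 = \left(16923 - 34 \left(88 + 2624 + 1394\right)\right) - 24238 = \left(16923 - 139604\right) - 24238 = -122681 - 24238 = -146919$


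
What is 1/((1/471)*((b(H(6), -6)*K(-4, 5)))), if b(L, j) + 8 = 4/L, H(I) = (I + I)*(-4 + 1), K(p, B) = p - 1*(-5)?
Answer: -4239/73 ≈ -58.068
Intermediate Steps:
K(p, B) = 5 + p (K(p, B) = p + 5 = 5 + p)
H(I) = -6*I (H(I) = (2*I)*(-3) = -6*I)
b(L, j) = -8 + 4/L
1/((1/471)*((b(H(6), -6)*K(-4, 5)))) = 1/((1/471)*(((-8 + 4/((-6*6)))*(5 - 4)))) = 1/((1/471)*(((-8 + 4/(-36))*1))) = 471/(((-8 + 4*(-1/36))*1)) = 471/(((-8 - ⅑)*1)) = 471/((-73/9*1)) = 471/(-73/9) = 471*(-9/73) = -4239/73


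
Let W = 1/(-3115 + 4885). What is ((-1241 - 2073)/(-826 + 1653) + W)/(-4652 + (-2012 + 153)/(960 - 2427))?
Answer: 2867962017/3328963416250 ≈ 0.00086152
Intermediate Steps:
W = 1/1770 ≈ 0.00056497
((-1241 - 2073)/(-826 + 1653) + W)/(-4652 + (-2012 + 153)/(960 - 2427)) = ((-1241 - 2073)/(-826 + 1653) + 1/1770)/(-4652 + (-2012 + 153)/(960 - 2427)) = (-3314/827 + 1/1770)/(-4652 - 1859/(-1467)) = (-3314*1/827 + 1/1770)/(-4652 - 1859*(-1/1467)) = (-3314/827 + 1/1770)/(-4652 + 1859/1467) = -5864953/(1463790*(-6822625/1467)) = -5864953/1463790*(-1467/6822625) = 2867962017/3328963416250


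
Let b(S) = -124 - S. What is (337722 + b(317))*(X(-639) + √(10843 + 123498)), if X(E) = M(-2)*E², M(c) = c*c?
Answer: 550875660804 + 337281*√134341 ≈ 5.5100e+11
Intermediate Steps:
M(c) = c²
X(E) = 4*E² (X(E) = (-2)²*E² = 4*E²)
(337722 + b(317))*(X(-639) + √(10843 + 123498)) = (337722 + (-124 - 1*317))*(4*(-639)² + √(10843 + 123498)) = (337722 + (-124 - 317))*(4*408321 + √134341) = (337722 - 441)*(1633284 + √134341) = 337281*(1633284 + √134341) = 550875660804 + 337281*√134341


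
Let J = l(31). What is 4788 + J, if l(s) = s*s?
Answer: 5749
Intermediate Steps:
l(s) = s²
J = 961 (J = 31² = 961)
4788 + J = 4788 + 961 = 5749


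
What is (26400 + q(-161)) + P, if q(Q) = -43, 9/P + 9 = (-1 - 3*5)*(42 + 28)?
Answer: 29757044/1129 ≈ 26357.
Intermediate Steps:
P = -9/1129 (P = 9/(-9 + (-1 - 3*5)*(42 + 28)) = 9/(-9 + (-1 - 15)*70) = 9/(-9 - 16*70) = 9/(-9 - 1120) = 9/(-1129) = 9*(-1/1129) = -9/1129 ≈ -0.0079717)
(26400 + q(-161)) + P = (26400 - 43) - 9/1129 = 26357 - 9/1129 = 29757044/1129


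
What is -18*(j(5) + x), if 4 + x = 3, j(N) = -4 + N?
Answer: 0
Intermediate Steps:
x = -1 (x = -4 + 3 = -1)
-18*(j(5) + x) = -18*((-4 + 5) - 1) = -18*(1 - 1) = -18*0 = 0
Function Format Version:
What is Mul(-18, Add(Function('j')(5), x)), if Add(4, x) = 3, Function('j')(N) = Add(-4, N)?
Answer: 0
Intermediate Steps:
x = -1 (x = Add(-4, 3) = -1)
Mul(-18, Add(Function('j')(5), x)) = Mul(-18, Add(Add(-4, 5), -1)) = Mul(-18, Add(1, -1)) = Mul(-18, 0) = 0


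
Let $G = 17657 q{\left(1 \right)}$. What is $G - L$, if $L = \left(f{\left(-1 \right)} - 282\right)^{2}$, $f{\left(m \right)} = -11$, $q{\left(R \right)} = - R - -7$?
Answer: $20093$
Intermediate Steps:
$q{\left(R \right)} = 7 - R$ ($q{\left(R \right)} = - R + \left(8 - 1\right) = - R + 7 = 7 - R$)
$G = 105942$ ($G = 17657 \left(7 - 1\right) = 17657 \cdot 6 = 105942$)
$L = 85849$ ($L = \left(-11 - 282\right)^{2} = \left(-293\right)^{2} = 85849$)
$G - L = 105942 - 85849 = 20093$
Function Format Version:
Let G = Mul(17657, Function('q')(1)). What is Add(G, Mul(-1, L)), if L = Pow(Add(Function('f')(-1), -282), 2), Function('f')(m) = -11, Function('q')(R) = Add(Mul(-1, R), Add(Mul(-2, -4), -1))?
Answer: 20093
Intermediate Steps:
Function('q')(R) = Add(7, Mul(-1, R)) (Function('q')(R) = Add(Mul(-1, R), Add(8, -1)) = Add(Mul(-1, R), 7) = Add(7, Mul(-1, R)))
G = 105942 (G = Mul(17657, Add(7, Mul(-1, 1))) = Mul(17657, Add(7, -1)) = Mul(17657, 6) = 105942)
L = 85849 (L = Pow(Add(-11, -282), 2) = Pow(-293, 2) = 85849)
Add(G, Mul(-1, L)) = Add(105942, Mul(-1, 85849)) = Add(105942, -85849) = 20093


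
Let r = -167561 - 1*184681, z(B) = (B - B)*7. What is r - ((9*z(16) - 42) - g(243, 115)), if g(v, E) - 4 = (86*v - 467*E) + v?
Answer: -384760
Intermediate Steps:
z(B) = 0 (z(B) = 0*7 = 0)
g(v, E) = 4 - 467*E + 87*v (g(v, E) = 4 + ((86*v - 467*E) + v) = 4 + ((-467*E + 86*v) + v) = 4 + (-467*E + 87*v) = 4 - 467*E + 87*v)
r = -352242 (r = -167561 - 184681 = -352242)
r - ((9*z(16) - 42) - g(243, 115)) = -352242 - ((9*0 - 42) - (4 - 467*115 + 87*243)) = -352242 - ((0 - 42) - (4 - 53705 + 21141)) = -352242 - (-42 - 1*(-32560)) = -352242 - (-42 + 32560) = -352242 - 1*32518 = -352242 - 32518 = -384760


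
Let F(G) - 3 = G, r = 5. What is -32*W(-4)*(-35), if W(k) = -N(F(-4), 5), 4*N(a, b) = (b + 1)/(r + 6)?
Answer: -1680/11 ≈ -152.73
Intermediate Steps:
F(G) = 3 + G
N(a, b) = 1/44 + b/44 (N(a, b) = ((b + 1)/(5 + 6))/4 = ((1 + b)/11)/4 = ((1 + b)*(1/11))/4 = (1/11 + b/11)/4 = 1/44 + b/44)
W(k) = -3/22 (W(k) = -(1/44 + (1/44)*5) = -(1/44 + 5/44) = -1*3/22 = -3/22)
-32*W(-4)*(-35) = -32*(-3/22)*(-35) = (48/11)*(-35) = -1680/11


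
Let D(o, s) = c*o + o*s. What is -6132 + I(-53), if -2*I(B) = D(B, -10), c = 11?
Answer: -12211/2 ≈ -6105.5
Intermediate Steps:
D(o, s) = 11*o + o*s
I(B) = -B/2 (I(B) = -B*(11 - 10)/2 = -B/2)
-6132 + I(-53) = -6132 - ½*(-53) = -6132 + 53/2 = -12211/2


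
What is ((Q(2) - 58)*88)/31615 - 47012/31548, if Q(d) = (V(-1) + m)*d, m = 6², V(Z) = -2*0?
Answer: -361854311/249347505 ≈ -1.4512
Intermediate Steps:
V(Z) = 0
m = 36
Q(d) = 36*d (Q(d) = (0 + 36)*d = 36*d)
((Q(2) - 58)*88)/31615 - 47012/31548 = ((36*2 - 58)*88)/31615 - 47012/31548 = ((72 - 58)*88)*(1/31615) - 47012*1/31548 = (14*88)*(1/31615) - 11753/7887 = 1232*(1/31615) - 11753/7887 = 1232/31615 - 11753/7887 = -361854311/249347505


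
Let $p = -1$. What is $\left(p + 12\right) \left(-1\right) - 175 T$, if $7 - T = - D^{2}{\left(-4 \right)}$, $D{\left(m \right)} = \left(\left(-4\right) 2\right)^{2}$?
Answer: $-718036$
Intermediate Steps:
$D{\left(m \right)} = 64$ ($D{\left(m \right)} = \left(-8\right)^{2} = 64$)
$T = 4103$ ($T = 7 - - 64^{2} = 7 - \left(-1\right) 4096 = 7 - -4096 = 7 + 4096 = 4103$)
$\left(p + 12\right) \left(-1\right) - 175 T = \left(-1 + 12\right) \left(-1\right) - 718025 = 11 \left(-1\right) - 718025 = -11 - 718025 = -718036$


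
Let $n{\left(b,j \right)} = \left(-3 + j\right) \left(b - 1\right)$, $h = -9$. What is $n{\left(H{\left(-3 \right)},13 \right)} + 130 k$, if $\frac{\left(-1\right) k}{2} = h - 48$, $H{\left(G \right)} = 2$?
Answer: $14830$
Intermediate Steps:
$k = 114$ ($k = - 2 \left(-9 - 48\right) = \left(-2\right) \left(-57\right) = 114$)
$n{\left(b,j \right)} = \left(-1 + b\right) \left(-3 + j\right)$ ($n{\left(b,j \right)} = \left(-3 + j\right) \left(-1 + b\right) = \left(-1 + b\right) \left(-3 + j\right)$)
$n{\left(H{\left(-3 \right)},13 \right)} + 130 k = \left(3 - 13 - 6 + 2 \cdot 13\right) + 130 \cdot 114 = \left(3 - 13 - 6 + 26\right) + 14820 = 10 + 14820 = 14830$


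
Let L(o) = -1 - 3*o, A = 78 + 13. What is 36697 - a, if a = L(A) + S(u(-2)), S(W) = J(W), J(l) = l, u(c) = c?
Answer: 36973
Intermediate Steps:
A = 91
S(W) = W
a = -276 (a = (-1 - 3*91) - 2 = (-1 - 273) - 2 = -274 - 2 = -276)
36697 - a = 36697 - 1*(-276) = 36697 + 276 = 36973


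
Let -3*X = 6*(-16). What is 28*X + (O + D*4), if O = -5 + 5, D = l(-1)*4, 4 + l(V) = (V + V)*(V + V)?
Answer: 896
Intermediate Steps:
l(V) = -4 + 4*V² (l(V) = -4 + (V + V)*(V + V) = -4 + (2*V)*(2*V) = -4 + 4*V²)
D = 0 (D = (-4 + 4*(-1)²)*4 = (-4 + 4*1)*4 = (-4 + 4)*4 = 0*4 = 0)
O = 0
X = 32 (X = -2*(-16) = -⅓*(-96) = 32)
28*X + (O + D*4) = 28*32 + (0 + 0*4) = 896 + (0 + 0) = 896 + 0 = 896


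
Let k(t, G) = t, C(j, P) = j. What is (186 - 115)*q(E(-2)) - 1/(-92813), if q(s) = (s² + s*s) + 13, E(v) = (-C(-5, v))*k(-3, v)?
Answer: 3051041750/92813 ≈ 32873.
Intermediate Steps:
E(v) = -15 (E(v) = -1*(-5)*(-3) = 5*(-3) = -15)
q(s) = 13 + 2*s² (q(s) = (s² + s²) + 13 = 2*s² + 13 = 13 + 2*s²)
(186 - 115)*q(E(-2)) - 1/(-92813) = (186 - 115)*(13 + 2*(-15)²) - 1/(-92813) = 71*(13 + 2*225) - 1*(-1/92813) = 71*(13 + 450) + 1/92813 = 71*463 + 1/92813 = 32873 + 1/92813 = 3051041750/92813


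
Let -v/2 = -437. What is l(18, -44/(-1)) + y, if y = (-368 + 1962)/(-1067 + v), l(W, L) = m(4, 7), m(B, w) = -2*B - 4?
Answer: -3910/193 ≈ -20.259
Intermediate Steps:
v = 874 (v = -2*(-437) = 874)
m(B, w) = -4 - 2*B
l(W, L) = -12 (l(W, L) = -4 - 2*4 = -4 - 8 = -12)
y = -1594/193 (y = (-368 + 1962)/(-1067 + 874) = 1594/(-193) = 1594*(-1/193) = -1594/193 ≈ -8.2591)
l(18, -44/(-1)) + y = -12 - 1594/193 = -3910/193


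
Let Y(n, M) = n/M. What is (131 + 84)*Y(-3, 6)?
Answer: -215/2 ≈ -107.50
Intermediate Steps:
(131 + 84)*Y(-3, 6) = (131 + 84)*(-3/6) = 215*(-3*⅙) = 215*(-½) = -215/2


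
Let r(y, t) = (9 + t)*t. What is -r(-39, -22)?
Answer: -286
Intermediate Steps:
r(y, t) = t*(9 + t)
-r(-39, -22) = -(-22)*(9 - 22) = -(-22)*(-13) = -1*286 = -286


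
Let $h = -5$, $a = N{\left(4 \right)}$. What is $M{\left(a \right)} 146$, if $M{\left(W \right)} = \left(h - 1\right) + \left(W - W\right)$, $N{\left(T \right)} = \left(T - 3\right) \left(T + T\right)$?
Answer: $-876$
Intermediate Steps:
$N{\left(T \right)} = 2 T \left(-3 + T\right)$ ($N{\left(T \right)} = \left(-3 + T\right) 2 T = 2 T \left(-3 + T\right)$)
$a = 8$ ($a = 2 \cdot 4 \left(-3 + 4\right) = 2 \cdot 4 \cdot 1 = 8$)
$M{\left(W \right)} = -6$ ($M{\left(W \right)} = \left(-5 - 1\right) + \left(W - W\right) = -6 + 0 = -6$)
$M{\left(a \right)} 146 = \left(-6\right) 146 = -876$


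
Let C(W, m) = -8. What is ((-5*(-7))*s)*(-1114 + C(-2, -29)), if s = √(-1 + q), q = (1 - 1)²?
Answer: -39270*I ≈ -39270.0*I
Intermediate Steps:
q = 0 (q = 0² = 0)
s = I (s = √(-1 + 0) = √(-1) = I ≈ 1.0*I)
((-5*(-7))*s)*(-1114 + C(-2, -29)) = ((-5*(-7))*I)*(-1114 - 8) = (35*I)*(-1122) = -39270*I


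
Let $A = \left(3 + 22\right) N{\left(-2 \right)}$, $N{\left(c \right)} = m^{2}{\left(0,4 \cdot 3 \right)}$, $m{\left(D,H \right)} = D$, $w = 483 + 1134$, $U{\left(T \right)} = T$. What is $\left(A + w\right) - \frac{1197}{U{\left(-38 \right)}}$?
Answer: $\frac{3297}{2} \approx 1648.5$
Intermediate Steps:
$w = 1617$
$N{\left(c \right)} = 0$ ($N{\left(c \right)} = 0^{2} = 0$)
$A = 0$ ($A = \left(3 + 22\right) 0 = 25 \cdot 0 = 0$)
$\left(A + w\right) - \frac{1197}{U{\left(-38 \right)}} = \left(0 + 1617\right) - \frac{1197}{-38} = 1617 - - \frac{63}{2} = 1617 + \frac{63}{2} = \frac{3297}{2}$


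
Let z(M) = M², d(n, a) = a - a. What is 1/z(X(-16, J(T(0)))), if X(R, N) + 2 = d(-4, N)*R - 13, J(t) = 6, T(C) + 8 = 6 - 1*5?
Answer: 1/225 ≈ 0.0044444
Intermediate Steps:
d(n, a) = 0
T(C) = -7 (T(C) = -8 + (6 - 1*5) = -8 + (6 - 5) = -8 + 1 = -7)
X(R, N) = -15 (X(R, N) = -2 + (0*R - 13) = -2 + (0 - 13) = -2 - 13 = -15)
1/z(X(-16, J(T(0)))) = 1/((-15)²) = 1/225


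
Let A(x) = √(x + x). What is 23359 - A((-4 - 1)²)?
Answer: 23359 - 5*√2 ≈ 23352.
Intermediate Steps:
A(x) = √2*√x (A(x) = √(2*x) = √2*√x)
23359 - A((-4 - 1)²) = 23359 - √2*√((-4 - 1)²) = 23359 - √2*√((-5)²) = 23359 - √2*√25 = 23359 - √2*5 = 23359 - 5*√2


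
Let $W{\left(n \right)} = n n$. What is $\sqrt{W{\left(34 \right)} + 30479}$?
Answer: $3 \sqrt{3515} \approx 177.86$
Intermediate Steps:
$W{\left(n \right)} = n^{2}$
$\sqrt{W{\left(34 \right)} + 30479} = \sqrt{34^{2} + 30479} = \sqrt{1156 + 30479} = \sqrt{31635} = 3 \sqrt{3515}$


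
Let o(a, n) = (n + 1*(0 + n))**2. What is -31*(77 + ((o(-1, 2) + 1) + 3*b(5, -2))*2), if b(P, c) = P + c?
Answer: -3999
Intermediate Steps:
o(a, n) = 4*n**2 (o(a, n) = (n + 1*n)**2 = (n + n)**2 = (2*n)**2 = 4*n**2)
-31*(77 + ((o(-1, 2) + 1) + 3*b(5, -2))*2) = -31*(77 + ((4*2**2 + 1) + 3*(5 - 2))*2) = -31*(77 + ((4*4 + 1) + 3*3)*2) = -31*(77 + ((16 + 1) + 9)*2) = -31*(77 + (17 + 9)*2) = -31*(77 + 26*2) = -31*(77 + 52) = -31*129 = -3999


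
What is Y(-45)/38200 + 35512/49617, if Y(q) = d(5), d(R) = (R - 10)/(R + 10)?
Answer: 1356541861/1895369400 ≈ 0.71571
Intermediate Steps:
d(R) = (-10 + R)/(10 + R)
Y(q) = -1/3 (Y(q) = (-10 + 5)/(10 + 5) = -5/15 = (1/15)*(-5) = -1/3)
Y(-45)/38200 + 35512/49617 = -1/3/38200 + 35512/49617 = -1/3*1/38200 + 35512*(1/49617) = -1/114600 + 35512/49617 = 1356541861/1895369400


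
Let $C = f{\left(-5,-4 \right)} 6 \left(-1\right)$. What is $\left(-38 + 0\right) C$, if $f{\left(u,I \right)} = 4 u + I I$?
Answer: $-912$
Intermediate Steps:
$f{\left(u,I \right)} = I^{2} + 4 u$ ($f{\left(u,I \right)} = 4 u + I^{2} = I^{2} + 4 u$)
$C = 24$ ($C = \left(\left(-4\right)^{2} + 4 \left(-5\right)\right) 6 \left(-1\right) = \left(16 - 20\right) 6 \left(-1\right) = \left(-4\right) 6 \left(-1\right) = \left(-24\right) \left(-1\right) = 24$)
$\left(-38 + 0\right) C = \left(-38 + 0\right) 24 = \left(-38\right) 24 = -912$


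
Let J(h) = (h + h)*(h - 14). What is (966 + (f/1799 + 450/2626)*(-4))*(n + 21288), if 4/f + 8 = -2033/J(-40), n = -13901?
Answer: 616355573266897242/86435849591 ≈ 7.1308e+6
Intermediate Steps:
J(h) = 2*h*(-14 + h) (J(h) = (2*h)*(-14 + h) = 2*h*(-14 + h))
f = -17280/36593 (f = 4/(-8 - 2033*(-1/(80*(-14 - 40)))) = 4/(-8 - 2033/(2*(-40)*(-54))) = 4/(-8 - 2033/4320) = 4/(-36593/4320) = 4*(-4320/36593) = -17280/36593 ≈ -0.47222)
(966 + (f/1799 + 450/2626)*(-4))*(n + 21288) = (966 + (-17280/36593/1799 + 450/2626)*(-4))*(-13901 + 21288) = (966 + (-17280/36593*1/1799 + 450*(1/2626))*(-4))*7387 = (966 + (-17280/65830807 + 225/1313)*(-4))*7387 = (966 + (14789242935/86435849591)*(-4))*7387 = (966 - 59156971740/86435849591)*7387 = (83437873733166/86435849591)*7387 = 616355573266897242/86435849591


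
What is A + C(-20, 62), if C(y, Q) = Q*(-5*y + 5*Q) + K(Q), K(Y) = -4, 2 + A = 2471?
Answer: 27885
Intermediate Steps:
A = 2469 (A = -2 + 2471 = 2469)
C(y, Q) = -4 + Q*(-5*y + 5*Q) (C(y, Q) = Q*(-5*y + 5*Q) - 4 = -4 + Q*(-5*y + 5*Q))
A + C(-20, 62) = 2469 + (-4 + 5*62² - 5*62*(-20)) = 2469 + (-4 + 5*3844 + 6200) = 2469 + (-4 + 19220 + 6200) = 2469 + 25416 = 27885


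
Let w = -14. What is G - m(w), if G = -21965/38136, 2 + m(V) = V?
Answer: 588211/38136 ≈ 15.424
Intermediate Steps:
m(V) = -2 + V
G = -21965/38136 (G = -21965*1/38136 = -21965/38136 ≈ -0.57596)
G - m(w) = -21965/38136 - (-2 - 14) = -21965/38136 - 1*(-16) = -21965/38136 + 16 = 588211/38136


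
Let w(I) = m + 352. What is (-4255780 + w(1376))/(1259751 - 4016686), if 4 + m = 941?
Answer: 4254491/2756935 ≈ 1.5432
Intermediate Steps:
m = 937 (m = -4 + 941 = 937)
w(I) = 1289 (w(I) = 937 + 352 = 1289)
(-4255780 + w(1376))/(1259751 - 4016686) = (-4255780 + 1289)/(1259751 - 4016686) = -4254491/(-2756935) = -4254491*(-1/2756935) = 4254491/2756935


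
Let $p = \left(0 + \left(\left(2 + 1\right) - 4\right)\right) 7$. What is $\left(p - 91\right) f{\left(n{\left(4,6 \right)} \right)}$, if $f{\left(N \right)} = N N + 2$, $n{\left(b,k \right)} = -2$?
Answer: $-588$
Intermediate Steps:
$f{\left(N \right)} = 2 + N^{2}$ ($f{\left(N \right)} = N^{2} + 2 = 2 + N^{2}$)
$p = -7$ ($p = \left(0 + \left(3 - 4\right)\right) 7 = \left(0 - 1\right) 7 = \left(-1\right) 7 = -7$)
$\left(p - 91\right) f{\left(n{\left(4,6 \right)} \right)} = \left(-7 - 91\right) \left(2 + \left(-2\right)^{2}\right) = - 98 \left(2 + 4\right) = \left(-98\right) 6 = -588$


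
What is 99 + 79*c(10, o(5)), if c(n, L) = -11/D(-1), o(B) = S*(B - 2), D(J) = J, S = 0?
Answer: 968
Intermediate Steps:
o(B) = 0 (o(B) = 0*(B - 2) = 0*(-2 + B) = 0)
c(n, L) = 11 (c(n, L) = -11/(-1) = -11*(-1) = 11)
99 + 79*c(10, o(5)) = 99 + 79*11 = 99 + 869 = 968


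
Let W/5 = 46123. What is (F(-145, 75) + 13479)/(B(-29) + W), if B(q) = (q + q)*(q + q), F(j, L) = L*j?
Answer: 868/77993 ≈ 0.011129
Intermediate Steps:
W = 230615 (W = 5*46123 = 230615)
B(q) = 4*q² (B(q) = (2*q)*(2*q) = 4*q²)
(F(-145, 75) + 13479)/(B(-29) + W) = (75*(-145) + 13479)/(4*(-29)² + 230615) = (-10875 + 13479)/(4*841 + 230615) = 2604/(3364 + 230615) = 2604/233979 = 2604*(1/233979) = 868/77993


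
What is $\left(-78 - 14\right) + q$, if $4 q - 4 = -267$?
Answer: $- \frac{631}{4} \approx -157.75$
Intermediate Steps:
$q = - \frac{263}{4}$ ($q = 1 + \frac{1}{4} \left(-267\right) = 1 - \frac{267}{4} = - \frac{263}{4} \approx -65.75$)
$\left(-78 - 14\right) + q = \left(-78 - 14\right) - \frac{263}{4} = -92 - \frac{263}{4} = - \frac{631}{4}$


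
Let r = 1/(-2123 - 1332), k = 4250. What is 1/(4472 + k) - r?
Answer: 12177/30134510 ≈ 0.00040409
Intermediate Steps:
r = -1/3455 (r = 1/(-3455) = -1/3455 ≈ -0.00028944)
1/(4472 + k) - r = 1/(4472 + 4250) - 1*(-1/3455) = 1/8722 + 1/3455 = 12177/30134510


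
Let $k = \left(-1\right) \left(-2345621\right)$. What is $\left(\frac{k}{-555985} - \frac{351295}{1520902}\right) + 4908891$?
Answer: $\frac{4150948077756676053}{845598698470} \approx 4.9089 \cdot 10^{6}$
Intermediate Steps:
$k = 2345621$
$\left(\frac{k}{-555985} - \frac{351295}{1520902}\right) + 4908891 = \left(\frac{2345621}{-555985} - \frac{351295}{1520902}\right) + 4908891 = \left(2345621 \left(- \frac{1}{555985}\right) - \frac{351295}{1520902}\right) + 4908891 = \left(- \frac{2345621}{555985} - \frac{351295}{1520902}\right) + 4908891 = - \frac{3762774420717}{845598698470} + 4908891 = \frac{4150948077756676053}{845598698470}$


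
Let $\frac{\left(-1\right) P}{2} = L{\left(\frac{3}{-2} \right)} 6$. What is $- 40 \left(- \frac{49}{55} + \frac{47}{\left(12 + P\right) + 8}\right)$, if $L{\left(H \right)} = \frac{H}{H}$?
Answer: $- \frac{2193}{11} \approx -199.36$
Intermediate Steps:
$L{\left(H \right)} = 1$
$P = -12$ ($P = - 2 \cdot 1 \cdot 6 = \left(-2\right) 6 = -12$)
$- 40 \left(- \frac{49}{55} + \frac{47}{\left(12 + P\right) + 8}\right) = - 40 \left(- \frac{49}{55} + \frac{47}{\left(12 - 12\right) + 8}\right) = - 40 \left(\left(-49\right) \frac{1}{55} + \frac{47}{0 + 8}\right) = - 40 \left(- \frac{49}{55} + \frac{47}{8}\right) = \left(-40\right) \frac{2193}{440} = - \frac{2193}{11}$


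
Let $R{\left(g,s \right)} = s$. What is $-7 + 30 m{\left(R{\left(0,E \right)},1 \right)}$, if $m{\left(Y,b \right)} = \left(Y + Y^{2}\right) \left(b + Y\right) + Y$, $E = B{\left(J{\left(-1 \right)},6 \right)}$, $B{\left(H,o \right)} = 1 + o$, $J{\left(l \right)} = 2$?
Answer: $13643$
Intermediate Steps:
$E = 7$ ($E = 1 + 6 = 7$)
$m{\left(Y,b \right)} = Y + \left(Y + b\right) \left(Y + Y^{2}\right)$ ($m{\left(Y,b \right)} = \left(Y + Y^{2}\right) \left(Y + b\right) + Y = \left(Y + b\right) \left(Y + Y^{2}\right) + Y = Y + \left(Y + b\right) \left(Y + Y^{2}\right)$)
$-7 + 30 m{\left(R{\left(0,E \right)},1 \right)} = -7 + 30 \cdot 7 \left(1 + 7 + 1 + 7^{2} + 7 \cdot 1\right) = -7 + 30 \cdot 7 \left(1 + 7 + 1 + 49 + 7\right) = -7 + 30 \cdot 7 \cdot 65 = -7 + 30 \cdot 455 = -7 + 13650 = 13643$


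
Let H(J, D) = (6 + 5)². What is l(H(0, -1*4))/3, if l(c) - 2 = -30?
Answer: -28/3 ≈ -9.3333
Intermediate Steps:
H(J, D) = 121 (H(J, D) = 11² = 121)
l(c) = -28 (l(c) = 2 - 30 = -28)
l(H(0, -1*4))/3 = -28/3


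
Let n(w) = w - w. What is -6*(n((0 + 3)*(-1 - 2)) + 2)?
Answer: -12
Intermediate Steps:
n(w) = 0
-6*(n((0 + 3)*(-1 - 2)) + 2) = -6*(0 + 2) = -6*2 = -12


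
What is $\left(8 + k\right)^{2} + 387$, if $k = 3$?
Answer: $508$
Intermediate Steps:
$\left(8 + k\right)^{2} + 387 = \left(8 + 3\right)^{2} + 387 = 11^{2} + 387 = 121 + 387 = 508$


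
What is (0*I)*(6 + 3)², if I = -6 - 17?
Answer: 0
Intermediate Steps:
I = -23
(0*I)*(6 + 3)² = (0*(-23))*(6 + 3)² = 0*9² = 0*81 = 0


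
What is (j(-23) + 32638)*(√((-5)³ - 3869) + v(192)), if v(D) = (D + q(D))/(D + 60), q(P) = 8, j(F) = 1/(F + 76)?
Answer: 28830250/1113 + 1729815*I*√3994/53 ≈ 25903.0 + 2.0627e+6*I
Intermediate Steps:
j(F) = 1/(76 + F)
v(D) = (8 + D)/(60 + D) (v(D) = (D + 8)/(D + 60) = (8 + D)/(60 + D))
(j(-23) + 32638)*(√((-5)³ - 3869) + v(192)) = (1/(76 - 23) + 32638)*(√((-5)³ - 3869) + (8 + 192)/(60 + 192)) = (1/53 + 32638)*(√(-125 - 3869) + 200/252) = (1/53 + 32638)*(√(-3994) + (1/252)*200) = 1729815*(I*√3994 + 50/63)/53 = 1729815*(50/63 + I*√3994)/53 = 28830250/1113 + 1729815*I*√3994/53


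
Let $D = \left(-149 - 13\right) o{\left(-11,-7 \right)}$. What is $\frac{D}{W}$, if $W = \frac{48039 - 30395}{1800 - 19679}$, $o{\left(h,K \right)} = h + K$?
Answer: $- \frac{13033791}{4411} \approx -2954.8$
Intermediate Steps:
$o{\left(h,K \right)} = K + h$
$D = 2916$ ($D = \left(-149 - 13\right) \left(-7 - 11\right) = \left(-162\right) \left(-18\right) = 2916$)
$W = - \frac{17644}{17879}$ ($W = \frac{17644}{-17879} = 17644 \left(- \frac{1}{17879}\right) = - \frac{17644}{17879} \approx -0.98686$)
$\frac{D}{W} = \frac{2916}{- \frac{17644}{17879}} = 2916 \left(- \frac{17879}{17644}\right) = - \frac{13033791}{4411}$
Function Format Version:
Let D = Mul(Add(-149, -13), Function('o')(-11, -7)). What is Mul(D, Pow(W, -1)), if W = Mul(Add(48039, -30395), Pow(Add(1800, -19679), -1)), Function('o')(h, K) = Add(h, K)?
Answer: Rational(-13033791, 4411) ≈ -2954.8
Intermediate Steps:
Function('o')(h, K) = Add(K, h)
D = 2916 (D = Mul(Add(-149, -13), Add(-7, -11)) = Mul(-162, -18) = 2916)
W = Rational(-17644, 17879) (W = Mul(17644, Pow(-17879, -1)) = Mul(17644, Rational(-1, 17879)) = Rational(-17644, 17879) ≈ -0.98686)
Mul(D, Pow(W, -1)) = Mul(2916, Pow(Rational(-17644, 17879), -1)) = Mul(2916, Rational(-17879, 17644)) = Rational(-13033791, 4411)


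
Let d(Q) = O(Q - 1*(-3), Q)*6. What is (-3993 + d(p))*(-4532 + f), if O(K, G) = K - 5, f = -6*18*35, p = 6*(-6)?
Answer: 35084952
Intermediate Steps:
p = -36
f = -3780 (f = -108*35 = -3780)
O(K, G) = -5 + K
d(Q) = -12 + 6*Q (d(Q) = (-5 + (Q - 1*(-3)))*6 = (-5 + (Q + 3))*6 = (-5 + (3 + Q))*6 = (-2 + Q)*6 = -12 + 6*Q)
(-3993 + d(p))*(-4532 + f) = (-3993 + (-12 + 6*(-36)))*(-4532 - 3780) = (-3993 + (-12 - 216))*(-8312) = (-3993 - 228)*(-8312) = -4221*(-8312) = 35084952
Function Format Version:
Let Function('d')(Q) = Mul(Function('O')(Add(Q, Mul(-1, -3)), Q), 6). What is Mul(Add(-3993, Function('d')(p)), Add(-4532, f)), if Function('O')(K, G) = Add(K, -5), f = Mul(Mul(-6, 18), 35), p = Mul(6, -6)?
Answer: 35084952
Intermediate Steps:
p = -36
f = -3780 (f = Mul(-108, 35) = -3780)
Function('O')(K, G) = Add(-5, K)
Function('d')(Q) = Add(-12, Mul(6, Q)) (Function('d')(Q) = Mul(Add(-5, Add(Q, Mul(-1, -3))), 6) = Mul(Add(-5, Add(Q, 3)), 6) = Mul(Add(-5, Add(3, Q)), 6) = Mul(Add(-2, Q), 6) = Add(-12, Mul(6, Q)))
Mul(Add(-3993, Function('d')(p)), Add(-4532, f)) = Mul(Add(-3993, Add(-12, Mul(6, -36))), Add(-4532, -3780)) = Mul(Add(-3993, Add(-12, -216)), -8312) = Mul(Add(-3993, -228), -8312) = Mul(-4221, -8312) = 35084952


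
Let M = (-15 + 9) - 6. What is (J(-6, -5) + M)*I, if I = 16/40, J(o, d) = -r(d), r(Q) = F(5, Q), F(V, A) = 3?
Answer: -6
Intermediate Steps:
r(Q) = 3
J(o, d) = -3 (J(o, d) = -1*3 = -3)
M = -12 (M = -6 - 6 = -12)
I = 2/5 (I = 16*(1/40) = 2/5 ≈ 0.40000)
(J(-6, -5) + M)*I = (-3 - 12)*(2/5) = -15*2/5 = -6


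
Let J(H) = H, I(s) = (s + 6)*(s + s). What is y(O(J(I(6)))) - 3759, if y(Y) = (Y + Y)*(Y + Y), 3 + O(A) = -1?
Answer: -3695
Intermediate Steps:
I(s) = 2*s*(6 + s) (I(s) = (6 + s)*(2*s) = 2*s*(6 + s))
O(A) = -4 (O(A) = -3 - 1 = -4)
y(Y) = 4*Y² (y(Y) = (2*Y)*(2*Y) = 4*Y²)
y(O(J(I(6)))) - 3759 = 4*(-4)² - 3759 = 4*16 - 3759 = 64 - 3759 = -3695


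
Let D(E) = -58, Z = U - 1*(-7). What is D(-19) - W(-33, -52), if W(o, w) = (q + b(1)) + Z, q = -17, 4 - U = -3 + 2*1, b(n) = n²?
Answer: -54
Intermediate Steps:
U = 5 (U = 4 - (-3 + 2*1) = 4 - (-3 + 2) = 4 - 1*(-1) = 4 + 1 = 5)
Z = 12 (Z = 5 - 1*(-7) = 5 + 7 = 12)
W(o, w) = -4 (W(o, w) = (-17 + 1²) + 12 = (-17 + 1) + 12 = -16 + 12 = -4)
D(-19) - W(-33, -52) = -58 - 1*(-4) = -58 + 4 = -54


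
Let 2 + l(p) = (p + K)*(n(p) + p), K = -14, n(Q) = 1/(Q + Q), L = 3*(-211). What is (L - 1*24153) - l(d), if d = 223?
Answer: -31840595/446 ≈ -71392.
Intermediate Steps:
L = -633
n(Q) = 1/(2*Q)
l(p) = -2 + (-14 + p)*(p + 1/(2*p)) (l(p) = -2 + (p - 14)*(1/(2*p) + p) = -2 + (-14 + p)*(p + 1/(2*p)))
(L - 1*24153) - l(d) = (-633 - 1*24153) - (-3/2 + 223² - 14*223 - 7/223) = (-633 - 24153) - (-3/2 + 49729 - 3122 - 7*1/223) = -24786 - (-3/2 + 49729 - 3122 - 7/223) = -24786 - 1*20786039/446 = -24786 - 20786039/446 = -31840595/446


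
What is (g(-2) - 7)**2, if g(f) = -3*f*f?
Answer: 361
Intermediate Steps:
g(f) = -3*f**2
(g(-2) - 7)**2 = (-3*(-2)**2 - 7)**2 = (-3*4 - 7)**2 = (-12 - 7)**2 = (-19)**2 = 361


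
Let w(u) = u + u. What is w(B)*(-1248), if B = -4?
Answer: 9984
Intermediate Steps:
w(u) = 2*u
w(B)*(-1248) = (2*(-4))*(-1248) = -8*(-1248) = 9984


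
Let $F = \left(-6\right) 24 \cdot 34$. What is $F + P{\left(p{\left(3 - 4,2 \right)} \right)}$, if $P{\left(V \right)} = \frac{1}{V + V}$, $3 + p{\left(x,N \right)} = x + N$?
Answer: $- \frac{19585}{4} \approx -4896.3$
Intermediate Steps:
$p{\left(x,N \right)} = -3 + N + x$ ($p{\left(x,N \right)} = -3 + \left(x + N\right) = -3 + \left(N + x\right) = -3 + N + x$)
$F = -4896$ ($F = \left(-144\right) 34 = -4896$)
$P{\left(V \right)} = \frac{1}{2 V}$
$F + P{\left(p{\left(3 - 4,2 \right)} \right)} = -4896 + \frac{1}{2 \left(-3 + 2 + \left(3 - 4\right)\right)} = -4896 + \frac{1}{2 \left(-3 + 2 - 1\right)} = -4896 + \frac{1}{2 \left(-2\right)} = -4896 + \frac{1}{2} \left(- \frac{1}{2}\right) = -4896 - \frac{1}{4} = - \frac{19585}{4}$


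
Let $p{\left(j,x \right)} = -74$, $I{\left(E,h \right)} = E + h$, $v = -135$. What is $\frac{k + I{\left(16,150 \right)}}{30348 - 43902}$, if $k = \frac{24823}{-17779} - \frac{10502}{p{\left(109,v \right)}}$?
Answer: $- \frac{100818848}{4458066471} \approx -0.022615$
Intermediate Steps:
$k = \frac{92439078}{657823}$ ($k = \frac{24823}{-17779} - \frac{10502}{-74} = 24823 \left(- \frac{1}{17779}\right) - - \frac{5251}{37} = - \frac{24823}{17779} + \frac{5251}{37} = \frac{92439078}{657823} \approx 140.52$)
$\frac{k + I{\left(16,150 \right)}}{30348 - 43902} = \frac{\frac{92439078}{657823} + \left(16 + 150\right)}{30348 - 43902} = \frac{\frac{92439078}{657823} + 166}{-13554} = \frac{201637696}{657823} \left(- \frac{1}{13554}\right) = - \frac{100818848}{4458066471}$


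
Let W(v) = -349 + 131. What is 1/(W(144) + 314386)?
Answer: 1/314168 ≈ 3.1830e-6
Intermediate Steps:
W(v) = -218
1/(W(144) + 314386) = 1/(-218 + 314386) = 1/314168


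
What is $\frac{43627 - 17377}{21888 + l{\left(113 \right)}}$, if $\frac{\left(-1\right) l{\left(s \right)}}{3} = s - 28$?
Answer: $\frac{8750}{7211} \approx 1.2134$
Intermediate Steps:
$l{\left(s \right)} = 84 - 3 s$ ($l{\left(s \right)} = - 3 \left(s - 28\right) = - 3 \left(-28 + s\right) = 84 - 3 s$)
$\frac{43627 - 17377}{21888 + l{\left(113 \right)}} = \frac{43627 - 17377}{21888 + \left(84 - 339\right)} = \frac{26250}{21888 + \left(84 - 339\right)} = \frac{26250}{21888 - 255} = \frac{26250}{21633} = 26250 \cdot \frac{1}{21633} = \frac{8750}{7211}$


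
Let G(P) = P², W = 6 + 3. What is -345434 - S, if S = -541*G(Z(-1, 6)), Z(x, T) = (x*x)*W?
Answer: -301613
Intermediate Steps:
W = 9
Z(x, T) = 9*x² (Z(x, T) = (x*x)*9 = x²*9 = 9*x²)
S = -43821 (S = -541*(9*(-1)²)² = -541*(9*1)² = -541*9² = -541*81 = -43821)
-345434 - S = -345434 - 1*(-43821) = -345434 + 43821 = -301613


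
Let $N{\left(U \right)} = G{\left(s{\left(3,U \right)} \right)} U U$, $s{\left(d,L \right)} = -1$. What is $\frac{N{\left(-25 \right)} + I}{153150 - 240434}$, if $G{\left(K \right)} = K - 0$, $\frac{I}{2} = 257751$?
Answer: $- \frac{514877}{87284} \approx -5.8989$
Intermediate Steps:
$I = 515502$ ($I = 2 \cdot 257751 = 515502$)
$G{\left(K \right)} = K$ ($G{\left(K \right)} = K + 0 = K$)
$N{\left(U \right)} = - U^{2}$ ($N{\left(U \right)} = - U U = - U^{2}$)
$\frac{N{\left(-25 \right)} + I}{153150 - 240434} = \frac{- \left(-25\right)^{2} + 515502}{153150 - 240434} = \frac{\left(-1\right) 625 + 515502}{-87284} = \left(-625 + 515502\right) \left(- \frac{1}{87284}\right) = 514877 \left(- \frac{1}{87284}\right) = - \frac{514877}{87284}$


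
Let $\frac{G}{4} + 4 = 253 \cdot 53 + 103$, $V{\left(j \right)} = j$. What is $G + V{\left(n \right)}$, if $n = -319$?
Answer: $53713$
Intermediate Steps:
$G = 54032$ ($G = -16 + 4 \left(253 \cdot 53 + 103\right) = -16 + 4 \left(13409 + 103\right) = -16 + 4 \cdot 13512 = -16 + 54048 = 54032$)
$G + V{\left(n \right)} = 54032 - 319 = 53713$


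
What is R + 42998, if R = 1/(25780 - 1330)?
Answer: 1051301101/24450 ≈ 42998.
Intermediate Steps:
R = 1/24450 ≈ 4.0900e-5
R + 42998 = 1/24450 + 42998 = 1051301101/24450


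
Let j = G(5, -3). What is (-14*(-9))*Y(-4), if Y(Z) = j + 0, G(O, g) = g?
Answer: -378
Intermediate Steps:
j = -3
Y(Z) = -3 (Y(Z) = -3 + 0 = -3)
(-14*(-9))*Y(-4) = -14*(-9)*(-3) = 126*(-3) = -378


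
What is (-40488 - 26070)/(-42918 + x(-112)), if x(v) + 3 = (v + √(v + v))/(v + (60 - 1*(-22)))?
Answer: 214236557610/138141883379 - 665580*I*√14/138141883379 ≈ 1.5508 - 1.8028e-5*I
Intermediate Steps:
x(v) = -3 + (v + √2*√v)/(82 + v) (x(v) = -3 + (v + √(v + v))/(v + (60 - 1*(-22))) = -3 + (v + √(2*v))/(v + (60 + 22)) = -3 + (v + √2*√v)/(v + 82) = -3 + (v + √2*√v)/(82 + v))
(-40488 - 26070)/(-42918 + x(-112)) = (-40488 - 26070)/(-42918 + (-246 - 2*(-112) + √2*√(-112))/(82 - 112)) = -66558/(-42918 + (-246 + 224 + √2*(4*I*√7))/(-30)) = -66558/(-42918 - (-246 + 224 + 4*I*√14)/30) = -66558/(-42918 - (-22 + 4*I*√14)/30) = -66558/(-42918 + (11/15 - 2*I*√14/15)) = -66558/(-643759/15 - 2*I*√14/15)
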